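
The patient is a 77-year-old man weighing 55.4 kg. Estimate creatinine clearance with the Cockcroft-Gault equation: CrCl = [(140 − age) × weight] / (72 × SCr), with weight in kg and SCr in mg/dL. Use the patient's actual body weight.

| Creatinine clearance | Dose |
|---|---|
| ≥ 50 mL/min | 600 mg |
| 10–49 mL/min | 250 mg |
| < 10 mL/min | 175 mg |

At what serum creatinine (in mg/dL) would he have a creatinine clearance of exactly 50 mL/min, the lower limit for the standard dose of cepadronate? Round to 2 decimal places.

Standard dose requires CrCl ≥ 50 mL/min.
Set (140 − 77) × 55.4 / (72 × SCr) = 50
SCr = (140 − 77) × 55.4 / (72 × 50) = 0.969 mg/dL

0.97 mg/dL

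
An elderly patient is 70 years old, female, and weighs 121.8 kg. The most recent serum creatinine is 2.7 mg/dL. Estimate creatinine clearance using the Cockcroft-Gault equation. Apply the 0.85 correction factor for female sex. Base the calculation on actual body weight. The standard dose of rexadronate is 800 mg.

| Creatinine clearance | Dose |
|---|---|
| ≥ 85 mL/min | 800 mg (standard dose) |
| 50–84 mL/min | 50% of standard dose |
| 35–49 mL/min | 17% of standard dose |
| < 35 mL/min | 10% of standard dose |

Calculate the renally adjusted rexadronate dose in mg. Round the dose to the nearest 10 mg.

140 mg

CrCl = (140 − 70) × 121.8 / (72 × 2.7) × 0.85 = 8526.0 / 194.40 × 0.85 ≈ 37.3 mL/min
CrCl ≈ 37 mL/min → bracket 35–49 mL/min.
17% of 800 mg = 136 mg → 140 mg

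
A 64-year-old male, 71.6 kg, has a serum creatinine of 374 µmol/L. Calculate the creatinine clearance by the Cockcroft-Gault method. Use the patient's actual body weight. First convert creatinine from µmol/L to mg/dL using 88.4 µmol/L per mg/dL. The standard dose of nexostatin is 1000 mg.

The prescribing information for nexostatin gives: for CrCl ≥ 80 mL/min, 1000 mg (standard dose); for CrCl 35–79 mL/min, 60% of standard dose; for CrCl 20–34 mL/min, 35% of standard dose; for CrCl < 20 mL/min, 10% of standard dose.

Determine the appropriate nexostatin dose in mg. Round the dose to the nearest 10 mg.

SCr = 374 / 88.4 = 4.231 mg/dL
CrCl = (140 − 64) × 71.6 / (72 × 4.231) = 5441.6 / 304.63 ≈ 17.9 mL/min
CrCl ≈ 18 mL/min → bracket < 20 mL/min.
10% of 1000 mg = 100 mg

100 mg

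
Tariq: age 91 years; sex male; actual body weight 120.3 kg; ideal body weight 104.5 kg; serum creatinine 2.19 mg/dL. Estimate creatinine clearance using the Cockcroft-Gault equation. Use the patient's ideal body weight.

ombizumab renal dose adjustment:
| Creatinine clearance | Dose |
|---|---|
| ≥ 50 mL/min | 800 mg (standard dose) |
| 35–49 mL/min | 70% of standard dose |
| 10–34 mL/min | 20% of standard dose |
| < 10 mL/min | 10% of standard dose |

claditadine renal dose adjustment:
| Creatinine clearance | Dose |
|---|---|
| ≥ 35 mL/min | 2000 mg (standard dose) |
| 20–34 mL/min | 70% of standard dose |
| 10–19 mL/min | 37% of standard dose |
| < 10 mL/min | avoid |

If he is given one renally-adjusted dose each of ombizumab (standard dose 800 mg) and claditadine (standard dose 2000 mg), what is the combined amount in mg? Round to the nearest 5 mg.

1560 mg

CrCl = (140 − 91) × 104.5 / (72 × 2.19) = 5120.5 / 157.68 ≈ 32.5 mL/min
CrCl ≈ 32 mL/min.
ombizumab: 10–34 mL/min → 20% of 800 mg = 160 mg.
claditadine: 20–34 mL/min → 70% of 2000 mg = 1400 mg.
Total = 160 + 1400 = 1560 mg.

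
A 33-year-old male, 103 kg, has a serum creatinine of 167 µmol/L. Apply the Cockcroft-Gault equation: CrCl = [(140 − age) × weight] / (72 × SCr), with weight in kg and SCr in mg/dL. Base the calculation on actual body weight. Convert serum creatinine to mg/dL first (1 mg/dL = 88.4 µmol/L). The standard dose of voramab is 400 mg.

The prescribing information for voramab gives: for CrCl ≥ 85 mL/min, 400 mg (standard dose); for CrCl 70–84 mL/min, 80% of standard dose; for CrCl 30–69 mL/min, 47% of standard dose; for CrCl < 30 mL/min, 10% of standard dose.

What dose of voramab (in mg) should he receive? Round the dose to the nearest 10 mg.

320 mg

SCr = 167 / 88.4 = 1.889 mg/dL
CrCl = (140 − 33) × 103 / (72 × 1.889) = 11021.0 / 136.01 ≈ 81.0 mL/min
CrCl ≈ 81 mL/min → bracket 70–84 mL/min.
80% of 400 mg = 320 mg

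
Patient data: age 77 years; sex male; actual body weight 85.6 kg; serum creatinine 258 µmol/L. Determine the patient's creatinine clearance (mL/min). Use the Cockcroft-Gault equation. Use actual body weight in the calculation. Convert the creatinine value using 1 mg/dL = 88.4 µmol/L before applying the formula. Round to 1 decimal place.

25.7 mL/min

SCr = 258 / 88.4 = 2.919 mg/dL
CrCl = (140 − 77) × 85.6 / (72 × 2.919) = 5392.8 / 210.17 ≈ 25.7 mL/min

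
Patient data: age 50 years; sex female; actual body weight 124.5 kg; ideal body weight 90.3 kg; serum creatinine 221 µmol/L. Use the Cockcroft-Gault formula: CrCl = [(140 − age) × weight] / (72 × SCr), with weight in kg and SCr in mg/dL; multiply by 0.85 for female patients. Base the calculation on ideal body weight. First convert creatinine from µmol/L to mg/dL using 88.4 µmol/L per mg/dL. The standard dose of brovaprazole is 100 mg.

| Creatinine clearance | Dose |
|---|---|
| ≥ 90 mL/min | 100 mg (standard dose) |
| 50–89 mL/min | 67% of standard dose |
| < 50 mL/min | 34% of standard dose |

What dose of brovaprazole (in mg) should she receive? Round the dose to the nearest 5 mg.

SCr = 221 / 88.4 = 2.5 mg/dL
CrCl = (140 − 50) × 90.3 / (72 × 2.5) × 0.85 = 8127.0 / 180.00 × 0.85 ≈ 38.4 mL/min
CrCl ≈ 38 mL/min → bracket < 50 mL/min.
34% of 100 mg = 34 mg → 35 mg

35 mg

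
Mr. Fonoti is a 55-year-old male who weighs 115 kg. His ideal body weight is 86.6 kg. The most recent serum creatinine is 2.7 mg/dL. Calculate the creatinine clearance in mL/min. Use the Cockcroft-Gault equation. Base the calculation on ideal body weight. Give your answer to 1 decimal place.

37.9 mL/min

CrCl = (140 − 55) × 86.6 / (72 × 2.7) = 7361.0 / 194.40 ≈ 37.9 mL/min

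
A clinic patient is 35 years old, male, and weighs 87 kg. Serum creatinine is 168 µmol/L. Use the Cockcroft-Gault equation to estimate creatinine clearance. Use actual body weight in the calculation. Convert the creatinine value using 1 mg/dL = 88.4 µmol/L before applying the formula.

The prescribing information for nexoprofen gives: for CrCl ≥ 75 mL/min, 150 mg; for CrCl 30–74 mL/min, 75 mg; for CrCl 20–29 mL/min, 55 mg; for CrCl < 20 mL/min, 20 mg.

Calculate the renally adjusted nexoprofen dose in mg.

75 mg

SCr = 168 / 88.4 = 1.9 mg/dL
CrCl = (140 − 35) × 87 / (72 × 1.9) = 9135.0 / 136.80 ≈ 66.8 mL/min
CrCl ≈ 67 mL/min → bracket 30–74 mL/min.
Dose for this bracket: 75 mg.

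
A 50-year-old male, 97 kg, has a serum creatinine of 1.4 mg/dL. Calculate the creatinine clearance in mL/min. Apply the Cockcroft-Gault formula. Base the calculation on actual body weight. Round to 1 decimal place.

CrCl = (140 − 50) × 97 / (72 × 1.4) = 8730.0 / 100.80 ≈ 86.6 mL/min

86.6 mL/min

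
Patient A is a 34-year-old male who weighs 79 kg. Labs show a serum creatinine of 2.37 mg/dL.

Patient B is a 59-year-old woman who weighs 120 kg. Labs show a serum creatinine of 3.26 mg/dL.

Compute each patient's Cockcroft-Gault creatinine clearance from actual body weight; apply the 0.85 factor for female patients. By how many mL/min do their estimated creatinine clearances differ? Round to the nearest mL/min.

Patient A: CrCl = (140 − 34) × 79 / (72 × 2.37) = 8374.0 / 170.64 ≈ 49.1 mL/min
Patient B: CrCl = (140 − 59) × 120 / (72 × 3.26) × 0.85 = 9720.0 / 234.72 × 0.85 ≈ 35.2 mL/min
|49.1 − 35.2| = 13.9 mL/min

14 mL/min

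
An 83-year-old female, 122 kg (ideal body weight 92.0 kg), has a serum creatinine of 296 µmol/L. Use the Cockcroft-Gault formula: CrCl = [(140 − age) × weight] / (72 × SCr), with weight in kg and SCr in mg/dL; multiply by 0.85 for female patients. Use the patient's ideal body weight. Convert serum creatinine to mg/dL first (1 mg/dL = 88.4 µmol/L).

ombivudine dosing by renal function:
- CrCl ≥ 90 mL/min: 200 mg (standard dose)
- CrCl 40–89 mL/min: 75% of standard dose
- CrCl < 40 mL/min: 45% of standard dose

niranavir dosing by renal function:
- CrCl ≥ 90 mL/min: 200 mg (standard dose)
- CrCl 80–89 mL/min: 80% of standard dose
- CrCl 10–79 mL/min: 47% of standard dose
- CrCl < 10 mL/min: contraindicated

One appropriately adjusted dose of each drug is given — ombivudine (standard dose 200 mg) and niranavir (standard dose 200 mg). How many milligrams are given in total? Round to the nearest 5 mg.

SCr = 296 / 88.4 = 3.348 mg/dL
CrCl = (140 − 83) × 92 / (72 × 3.348) × 0.85 = 5244.0 / 241.06 × 0.85 ≈ 18.5 mL/min
CrCl ≈ 18 mL/min.
ombivudine: < 40 mL/min → 45% of 200 mg = 90 mg.
niranavir: 10–79 mL/min → 47% of 200 mg = 94 mg.
Total = 90 + 94 = 184 mg.

185 mg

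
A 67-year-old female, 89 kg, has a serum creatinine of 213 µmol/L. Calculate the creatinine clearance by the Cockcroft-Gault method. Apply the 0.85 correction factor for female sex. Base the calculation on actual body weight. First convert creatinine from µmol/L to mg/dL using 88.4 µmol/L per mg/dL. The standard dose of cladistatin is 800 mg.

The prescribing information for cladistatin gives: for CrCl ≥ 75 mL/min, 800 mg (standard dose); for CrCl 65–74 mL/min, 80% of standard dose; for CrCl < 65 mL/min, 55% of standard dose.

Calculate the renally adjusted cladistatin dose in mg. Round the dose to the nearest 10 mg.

440 mg

SCr = 213 / 88.4 = 2.41 mg/dL
CrCl = (140 − 67) × 89 / (72 × 2.41) × 0.85 = 6497.0 / 173.52 × 0.85 ≈ 31.8 mL/min
CrCl ≈ 32 mL/min → bracket < 65 mL/min.
55% of 800 mg = 440 mg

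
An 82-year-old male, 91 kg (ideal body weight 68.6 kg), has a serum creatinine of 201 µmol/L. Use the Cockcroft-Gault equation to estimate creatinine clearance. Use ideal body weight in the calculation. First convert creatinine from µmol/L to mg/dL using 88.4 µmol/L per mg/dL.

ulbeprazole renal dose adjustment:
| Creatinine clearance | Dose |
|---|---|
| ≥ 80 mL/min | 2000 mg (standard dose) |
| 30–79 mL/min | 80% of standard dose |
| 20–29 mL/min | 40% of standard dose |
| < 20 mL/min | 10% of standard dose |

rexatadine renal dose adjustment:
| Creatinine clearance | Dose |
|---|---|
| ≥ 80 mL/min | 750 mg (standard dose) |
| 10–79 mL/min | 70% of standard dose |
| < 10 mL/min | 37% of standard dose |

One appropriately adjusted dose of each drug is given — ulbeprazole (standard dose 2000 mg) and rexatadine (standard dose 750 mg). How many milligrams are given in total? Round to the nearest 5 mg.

1325 mg

SCr = 201 / 88.4 = 2.274 mg/dL
CrCl = (140 − 82) × 68.6 / (72 × 2.274) = 3978.8 / 163.73 ≈ 24.3 mL/min
CrCl ≈ 24 mL/min.
ulbeprazole: 20–29 mL/min → 40% of 2000 mg = 800 mg.
rexatadine: 10–79 mL/min → 70% of 750 mg = 525 mg.
Total = 800 + 525 = 1325 mg.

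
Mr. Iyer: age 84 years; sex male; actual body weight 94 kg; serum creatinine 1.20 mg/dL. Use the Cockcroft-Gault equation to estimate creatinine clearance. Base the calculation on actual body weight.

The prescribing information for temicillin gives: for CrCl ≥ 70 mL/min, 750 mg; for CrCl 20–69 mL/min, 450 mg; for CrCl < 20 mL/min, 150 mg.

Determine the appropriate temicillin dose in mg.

450 mg

CrCl = (140 − 84) × 94 / (72 × 1.2) = 5264.0 / 86.40 ≈ 60.9 mL/min
CrCl ≈ 61 mL/min → bracket 20–69 mL/min.
Dose for this bracket: 450 mg.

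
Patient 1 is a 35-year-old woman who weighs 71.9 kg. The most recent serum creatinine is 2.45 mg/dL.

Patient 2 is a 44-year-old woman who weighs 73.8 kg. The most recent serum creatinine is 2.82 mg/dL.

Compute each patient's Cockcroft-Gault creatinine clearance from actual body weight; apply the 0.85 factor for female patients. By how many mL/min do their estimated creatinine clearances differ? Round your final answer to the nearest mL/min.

Patient 1: CrCl = (140 − 35) × 71.9 / (72 × 2.45) × 0.85 = 7549.5 / 176.40 × 0.85 ≈ 36.4 mL/min
Patient 2: CrCl = (140 − 44) × 73.8 / (72 × 2.82) × 0.85 = 7084.8 / 203.04 × 0.85 ≈ 29.7 mL/min
|36.4 − 29.7| = 6.7 mL/min

7 mL/min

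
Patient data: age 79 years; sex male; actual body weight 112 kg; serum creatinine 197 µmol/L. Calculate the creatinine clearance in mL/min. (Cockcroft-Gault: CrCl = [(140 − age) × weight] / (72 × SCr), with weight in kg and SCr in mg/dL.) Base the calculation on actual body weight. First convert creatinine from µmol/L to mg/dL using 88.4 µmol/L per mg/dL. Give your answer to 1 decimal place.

SCr = 197 / 88.4 = 2.229 mg/dL
CrCl = (140 − 79) × 112 / (72 × 2.229) = 6832.0 / 160.49 ≈ 42.6 mL/min

42.6 mL/min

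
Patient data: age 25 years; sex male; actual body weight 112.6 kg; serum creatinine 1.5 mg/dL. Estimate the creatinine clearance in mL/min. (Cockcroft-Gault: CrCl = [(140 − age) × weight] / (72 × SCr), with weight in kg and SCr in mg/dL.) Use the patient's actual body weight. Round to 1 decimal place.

CrCl = (140 − 25) × 112.6 / (72 × 1.5) = 12949.0 / 108.00 ≈ 119.9 mL/min

119.9 mL/min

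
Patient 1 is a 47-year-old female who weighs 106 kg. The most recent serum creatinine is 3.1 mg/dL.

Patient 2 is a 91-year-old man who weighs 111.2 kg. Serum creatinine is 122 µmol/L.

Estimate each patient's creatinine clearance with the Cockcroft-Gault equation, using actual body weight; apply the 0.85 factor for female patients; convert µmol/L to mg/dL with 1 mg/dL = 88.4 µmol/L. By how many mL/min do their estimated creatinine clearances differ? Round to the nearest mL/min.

Patient 1: CrCl = (140 − 47) × 106 / (72 × 3.1) × 0.85 = 9858.0 / 223.20 × 0.85 ≈ 37.5 mL/min
Patient 2: SCr = 122 / 88.4 = 1.38 mg/dL
Patient 2: CrCl = (140 − 91) × 111.2 / (72 × 1.38) = 5448.8 / 99.36 ≈ 54.8 mL/min
|37.5 − 54.8| = 17.3 mL/min

17 mL/min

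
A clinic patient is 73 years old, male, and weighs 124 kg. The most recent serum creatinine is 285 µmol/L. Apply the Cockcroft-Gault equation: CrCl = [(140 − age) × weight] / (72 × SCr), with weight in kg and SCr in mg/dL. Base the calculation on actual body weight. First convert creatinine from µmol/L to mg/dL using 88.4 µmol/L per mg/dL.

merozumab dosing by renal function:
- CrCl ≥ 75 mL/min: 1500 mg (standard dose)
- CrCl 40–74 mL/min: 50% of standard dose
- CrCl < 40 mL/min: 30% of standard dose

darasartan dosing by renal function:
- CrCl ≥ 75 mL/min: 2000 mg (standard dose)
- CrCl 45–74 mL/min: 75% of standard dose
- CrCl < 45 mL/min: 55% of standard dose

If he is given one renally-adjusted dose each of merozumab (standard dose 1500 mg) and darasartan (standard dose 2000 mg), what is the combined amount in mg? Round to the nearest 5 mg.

SCr = 285 / 88.4 = 3.224 mg/dL
CrCl = (140 − 73) × 124 / (72 × 3.224) = 8308.0 / 232.13 ≈ 35.8 mL/min
CrCl ≈ 36 mL/min.
merozumab: < 40 mL/min → 30% of 1500 mg = 450 mg.
darasartan: < 45 mL/min → 55% of 2000 mg = 1100 mg.
Total = 450 + 1100 = 1550 mg.

1550 mg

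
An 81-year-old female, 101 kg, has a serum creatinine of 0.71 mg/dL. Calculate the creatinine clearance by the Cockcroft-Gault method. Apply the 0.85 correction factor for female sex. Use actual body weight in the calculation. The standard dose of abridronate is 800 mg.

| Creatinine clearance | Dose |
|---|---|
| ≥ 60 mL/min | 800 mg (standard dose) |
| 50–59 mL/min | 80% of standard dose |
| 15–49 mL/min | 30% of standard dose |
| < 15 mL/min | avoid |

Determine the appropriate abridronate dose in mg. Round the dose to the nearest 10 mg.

800 mg

CrCl = (140 − 81) × 101 / (72 × 0.71) × 0.85 = 5959.0 / 51.12 × 0.85 ≈ 99.1 mL/min
CrCl ≈ 99 mL/min → bracket ≥ 60 mL/min.
100% of 800 mg = 800 mg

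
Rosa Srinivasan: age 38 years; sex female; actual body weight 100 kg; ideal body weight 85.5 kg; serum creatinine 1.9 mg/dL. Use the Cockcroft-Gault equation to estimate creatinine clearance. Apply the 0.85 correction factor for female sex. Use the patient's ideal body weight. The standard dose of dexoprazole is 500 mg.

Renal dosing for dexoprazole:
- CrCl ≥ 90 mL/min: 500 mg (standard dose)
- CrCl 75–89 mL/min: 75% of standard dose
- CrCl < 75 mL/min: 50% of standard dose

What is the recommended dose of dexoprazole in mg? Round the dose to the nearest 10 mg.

250 mg

CrCl = (140 − 38) × 85.5 / (72 × 1.9) × 0.85 = 8721.0 / 136.80 × 0.85 ≈ 54.2 mL/min
CrCl ≈ 54 mL/min → bracket < 75 mL/min.
50% of 500 mg = 250 mg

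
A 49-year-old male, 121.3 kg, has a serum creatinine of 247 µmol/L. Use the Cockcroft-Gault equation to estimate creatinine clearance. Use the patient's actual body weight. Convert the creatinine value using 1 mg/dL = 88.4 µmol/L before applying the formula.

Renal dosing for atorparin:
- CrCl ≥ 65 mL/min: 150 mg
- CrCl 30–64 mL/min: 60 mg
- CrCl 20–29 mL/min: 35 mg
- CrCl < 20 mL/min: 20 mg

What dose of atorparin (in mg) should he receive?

SCr = 247 / 88.4 = 2.794 mg/dL
CrCl = (140 − 49) × 121.3 / (72 × 2.794) = 11038.3 / 201.17 ≈ 54.9 mL/min
CrCl ≈ 55 mL/min → bracket 30–64 mL/min.
Dose for this bracket: 60 mg.

60 mg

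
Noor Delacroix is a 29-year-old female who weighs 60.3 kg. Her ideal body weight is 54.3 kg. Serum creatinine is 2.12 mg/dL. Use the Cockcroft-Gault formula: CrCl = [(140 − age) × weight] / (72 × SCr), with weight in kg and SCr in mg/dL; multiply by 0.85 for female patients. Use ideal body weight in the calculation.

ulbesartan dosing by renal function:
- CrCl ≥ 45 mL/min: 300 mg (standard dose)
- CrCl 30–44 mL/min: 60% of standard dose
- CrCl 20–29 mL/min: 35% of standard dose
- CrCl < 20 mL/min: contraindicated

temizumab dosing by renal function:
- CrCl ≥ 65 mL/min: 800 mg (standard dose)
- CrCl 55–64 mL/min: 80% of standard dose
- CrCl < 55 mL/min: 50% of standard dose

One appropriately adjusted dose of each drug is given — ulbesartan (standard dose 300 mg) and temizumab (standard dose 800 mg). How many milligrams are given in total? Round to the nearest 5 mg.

CrCl = (140 − 29) × 54.3 / (72 × 2.12) × 0.85 = 6027.3 / 152.64 × 0.85 ≈ 33.6 mL/min
CrCl ≈ 34 mL/min.
ulbesartan: 30–44 mL/min → 60% of 300 mg = 180 mg.
temizumab: < 55 mL/min → 50% of 800 mg = 400 mg.
Total = 180 + 400 = 580 mg.

580 mg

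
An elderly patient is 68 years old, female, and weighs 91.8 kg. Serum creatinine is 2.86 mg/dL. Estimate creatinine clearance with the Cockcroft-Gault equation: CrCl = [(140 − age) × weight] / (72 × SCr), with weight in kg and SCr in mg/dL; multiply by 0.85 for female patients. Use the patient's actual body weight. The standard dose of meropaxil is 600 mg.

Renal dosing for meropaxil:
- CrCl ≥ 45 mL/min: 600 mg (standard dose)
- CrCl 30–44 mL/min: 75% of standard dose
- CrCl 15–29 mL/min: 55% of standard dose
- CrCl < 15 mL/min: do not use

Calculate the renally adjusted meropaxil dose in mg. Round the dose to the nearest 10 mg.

330 mg

CrCl = (140 − 68) × 91.8 / (72 × 2.86) × 0.85 = 6609.6 / 205.92 × 0.85 ≈ 27.3 mL/min
CrCl ≈ 27 mL/min → bracket 15–29 mL/min.
55% of 600 mg = 330 mg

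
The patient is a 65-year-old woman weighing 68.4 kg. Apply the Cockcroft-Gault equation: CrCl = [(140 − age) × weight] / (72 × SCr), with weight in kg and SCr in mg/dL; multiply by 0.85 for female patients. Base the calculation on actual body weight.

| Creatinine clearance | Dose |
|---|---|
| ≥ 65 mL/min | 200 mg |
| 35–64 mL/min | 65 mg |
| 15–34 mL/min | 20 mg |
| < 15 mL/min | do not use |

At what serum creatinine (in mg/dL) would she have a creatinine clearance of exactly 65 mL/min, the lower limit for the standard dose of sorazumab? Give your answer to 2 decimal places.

0.93 mg/dL

Standard dose requires CrCl ≥ 65 mL/min.
Set (140 − 65) × 68.4 × 0.85 / (72 × SCr) = 65
SCr = (140 − 65) × 68.4 × 0.85 / (72 × 65) = 0.932 mg/dL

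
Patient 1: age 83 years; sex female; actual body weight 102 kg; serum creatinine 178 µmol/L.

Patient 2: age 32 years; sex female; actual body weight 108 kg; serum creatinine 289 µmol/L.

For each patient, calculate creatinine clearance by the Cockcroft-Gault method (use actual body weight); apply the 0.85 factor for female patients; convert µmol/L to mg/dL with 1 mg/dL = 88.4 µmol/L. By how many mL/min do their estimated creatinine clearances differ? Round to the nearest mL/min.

8 mL/min

Patient 1: SCr = 178 / 88.4 = 2.014 mg/dL
Patient 1: CrCl = (140 − 83) × 102 / (72 × 2.014) × 0.85 = 5814.0 / 145.01 × 0.85 ≈ 34.1 mL/min
Patient 2: SCr = 289 / 88.4 = 3.269 mg/dL
Patient 2: CrCl = (140 − 32) × 108 / (72 × 3.269) × 0.85 = 11664.0 / 235.37 × 0.85 ≈ 42.1 mL/min
|34.1 − 42.1| = 8.0 mL/min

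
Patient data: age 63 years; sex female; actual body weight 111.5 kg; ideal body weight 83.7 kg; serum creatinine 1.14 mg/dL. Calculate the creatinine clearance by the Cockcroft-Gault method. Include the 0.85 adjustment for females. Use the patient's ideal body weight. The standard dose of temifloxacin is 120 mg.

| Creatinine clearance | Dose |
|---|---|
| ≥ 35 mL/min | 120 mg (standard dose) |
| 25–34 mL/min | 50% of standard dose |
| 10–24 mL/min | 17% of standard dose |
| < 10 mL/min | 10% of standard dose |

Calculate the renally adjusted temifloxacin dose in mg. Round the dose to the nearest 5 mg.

120 mg

CrCl = (140 − 63) × 83.7 / (72 × 1.14) × 0.85 = 6444.9 / 82.08 × 0.85 ≈ 66.7 mL/min
CrCl ≈ 67 mL/min → bracket ≥ 35 mL/min.
100% of 120 mg = 120 mg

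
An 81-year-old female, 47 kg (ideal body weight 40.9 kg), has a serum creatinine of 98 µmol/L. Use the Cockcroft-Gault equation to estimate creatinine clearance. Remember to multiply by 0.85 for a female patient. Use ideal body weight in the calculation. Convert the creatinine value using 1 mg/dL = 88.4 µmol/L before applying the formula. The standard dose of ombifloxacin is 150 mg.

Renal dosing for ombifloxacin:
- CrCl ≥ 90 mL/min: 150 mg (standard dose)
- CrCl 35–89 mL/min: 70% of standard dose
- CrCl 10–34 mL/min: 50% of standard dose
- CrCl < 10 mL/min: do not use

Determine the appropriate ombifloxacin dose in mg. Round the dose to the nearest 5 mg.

75 mg

SCr = 98 / 88.4 = 1.109 mg/dL
CrCl = (140 − 81) × 40.9 / (72 × 1.109) × 0.85 = 2413.1 / 79.85 × 0.85 ≈ 25.7 mL/min
CrCl ≈ 26 mL/min → bracket 10–34 mL/min.
50% of 150 mg = 75 mg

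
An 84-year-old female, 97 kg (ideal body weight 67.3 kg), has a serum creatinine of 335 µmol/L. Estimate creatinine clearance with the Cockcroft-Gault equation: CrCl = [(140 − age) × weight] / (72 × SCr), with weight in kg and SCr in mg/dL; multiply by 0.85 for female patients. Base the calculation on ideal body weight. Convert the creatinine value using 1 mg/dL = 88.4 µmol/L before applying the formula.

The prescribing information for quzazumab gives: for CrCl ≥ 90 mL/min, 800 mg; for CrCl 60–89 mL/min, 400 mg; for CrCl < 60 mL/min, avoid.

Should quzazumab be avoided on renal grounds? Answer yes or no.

SCr = 335 / 88.4 = 3.79 mg/dL
CrCl = (140 − 84) × 67.3 / (72 × 3.79) × 0.85 = 3768.8 / 272.88 × 0.85 ≈ 11.7 mL/min
CrCl ≈ 12 mL/min, which is < 60 mL/min.

yes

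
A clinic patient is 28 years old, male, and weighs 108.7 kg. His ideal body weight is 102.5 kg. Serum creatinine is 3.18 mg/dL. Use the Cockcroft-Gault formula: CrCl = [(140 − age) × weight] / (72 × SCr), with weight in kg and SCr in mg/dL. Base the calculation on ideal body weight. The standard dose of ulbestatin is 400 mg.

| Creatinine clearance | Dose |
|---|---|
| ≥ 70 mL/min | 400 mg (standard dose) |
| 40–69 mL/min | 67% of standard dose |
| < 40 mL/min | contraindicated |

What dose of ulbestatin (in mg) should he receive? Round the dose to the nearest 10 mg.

CrCl = (140 − 28) × 102.5 / (72 × 3.18) = 11480.0 / 228.96 ≈ 50.1 mL/min
CrCl ≈ 50 mL/min → bracket 40–69 mL/min.
67% of 400 mg = 268 mg → 270 mg

270 mg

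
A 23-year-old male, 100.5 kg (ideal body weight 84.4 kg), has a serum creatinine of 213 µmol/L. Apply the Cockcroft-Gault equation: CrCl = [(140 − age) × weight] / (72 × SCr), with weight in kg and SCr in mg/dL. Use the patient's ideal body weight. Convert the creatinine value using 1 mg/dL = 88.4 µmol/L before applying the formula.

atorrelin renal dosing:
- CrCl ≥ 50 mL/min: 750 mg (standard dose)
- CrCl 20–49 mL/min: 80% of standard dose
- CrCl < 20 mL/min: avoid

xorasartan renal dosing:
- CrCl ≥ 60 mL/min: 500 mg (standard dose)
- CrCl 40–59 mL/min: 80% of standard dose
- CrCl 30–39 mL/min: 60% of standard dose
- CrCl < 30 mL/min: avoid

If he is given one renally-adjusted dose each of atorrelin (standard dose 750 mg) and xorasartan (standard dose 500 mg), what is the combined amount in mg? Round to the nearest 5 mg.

SCr = 213 / 88.4 = 2.41 mg/dL
CrCl = (140 − 23) × 84.4 / (72 × 2.41) = 9874.8 / 173.52 ≈ 56.9 mL/min
CrCl ≈ 57 mL/min.
atorrelin: ≥ 50 mL/min → 100% of 750 mg = 750 mg.
xorasartan: 40–59 mL/min → 80% of 500 mg = 400 mg.
Total = 750 + 400 = 1150 mg.

1150 mg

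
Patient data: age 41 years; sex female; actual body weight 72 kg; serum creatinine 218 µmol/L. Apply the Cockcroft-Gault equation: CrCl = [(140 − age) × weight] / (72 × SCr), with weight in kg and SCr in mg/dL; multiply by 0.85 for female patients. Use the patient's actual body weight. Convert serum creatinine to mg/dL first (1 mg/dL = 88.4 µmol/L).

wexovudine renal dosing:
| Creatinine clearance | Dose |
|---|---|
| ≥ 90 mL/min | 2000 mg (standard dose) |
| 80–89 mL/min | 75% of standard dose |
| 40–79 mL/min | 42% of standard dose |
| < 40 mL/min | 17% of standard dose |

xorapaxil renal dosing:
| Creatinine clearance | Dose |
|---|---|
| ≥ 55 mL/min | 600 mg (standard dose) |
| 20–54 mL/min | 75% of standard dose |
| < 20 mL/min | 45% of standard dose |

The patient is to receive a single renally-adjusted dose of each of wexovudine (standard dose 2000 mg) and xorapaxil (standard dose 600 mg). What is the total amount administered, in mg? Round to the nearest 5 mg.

790 mg

SCr = 218 / 88.4 = 2.466 mg/dL
CrCl = (140 − 41) × 72 / (72 × 2.466) × 0.85 = 7128.0 / 177.55 × 0.85 ≈ 34.1 mL/min
CrCl ≈ 34 mL/min.
wexovudine: < 40 mL/min → 17% of 2000 mg = 340 mg.
xorapaxil: 20–54 mL/min → 75% of 600 mg = 450 mg.
Total = 340 + 450 = 790 mg.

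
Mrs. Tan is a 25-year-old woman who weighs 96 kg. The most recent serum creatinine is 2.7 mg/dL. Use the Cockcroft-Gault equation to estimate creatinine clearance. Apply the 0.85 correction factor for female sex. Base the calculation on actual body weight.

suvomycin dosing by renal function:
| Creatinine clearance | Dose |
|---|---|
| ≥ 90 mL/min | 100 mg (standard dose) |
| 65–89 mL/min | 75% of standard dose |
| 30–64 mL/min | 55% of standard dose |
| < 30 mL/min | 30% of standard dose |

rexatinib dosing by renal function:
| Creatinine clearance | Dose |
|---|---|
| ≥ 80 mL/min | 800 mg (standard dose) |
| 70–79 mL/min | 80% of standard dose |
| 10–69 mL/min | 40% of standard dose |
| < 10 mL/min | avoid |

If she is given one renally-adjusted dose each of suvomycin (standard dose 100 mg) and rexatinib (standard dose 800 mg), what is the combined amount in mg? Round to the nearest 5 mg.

CrCl = (140 − 25) × 96 / (72 × 2.7) × 0.85 = 11040.0 / 194.40 × 0.85 ≈ 48.3 mL/min
CrCl ≈ 48 mL/min.
suvomycin: 30–64 mL/min → 55% of 100 mg = 55 mg.
rexatinib: 10–69 mL/min → 40% of 800 mg = 320 mg.
Total = 55 + 320 = 375 mg.

375 mg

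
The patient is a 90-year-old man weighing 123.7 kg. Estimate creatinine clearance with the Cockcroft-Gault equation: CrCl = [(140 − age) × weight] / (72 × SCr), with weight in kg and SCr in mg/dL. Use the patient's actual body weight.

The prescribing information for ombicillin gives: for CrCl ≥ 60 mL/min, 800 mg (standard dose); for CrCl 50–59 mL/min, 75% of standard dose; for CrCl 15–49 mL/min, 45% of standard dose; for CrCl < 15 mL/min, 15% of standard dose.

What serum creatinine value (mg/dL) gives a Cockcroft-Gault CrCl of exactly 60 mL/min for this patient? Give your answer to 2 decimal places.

1.43 mg/dL

Standard dose requires CrCl ≥ 60 mL/min.
Set (140 − 90) × 123.7 / (72 × SCr) = 60
SCr = (140 − 90) × 123.7 / (72 × 60) = 1.432 mg/dL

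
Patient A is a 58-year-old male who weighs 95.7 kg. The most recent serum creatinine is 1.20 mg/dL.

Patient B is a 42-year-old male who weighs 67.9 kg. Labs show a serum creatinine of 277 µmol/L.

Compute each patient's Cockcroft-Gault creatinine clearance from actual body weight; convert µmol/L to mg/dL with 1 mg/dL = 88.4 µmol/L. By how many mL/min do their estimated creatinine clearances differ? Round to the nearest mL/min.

Patient A: CrCl = (140 − 58) × 95.7 / (72 × 1.2) = 7847.4 / 86.40 ≈ 90.8 mL/min
Patient B: SCr = 277 / 88.4 = 3.133 mg/dL
Patient B: CrCl = (140 − 42) × 67.9 / (72 × 3.133) = 6654.2 / 225.58 ≈ 29.5 mL/min
|90.8 − 29.5| = 61.3 mL/min

61 mL/min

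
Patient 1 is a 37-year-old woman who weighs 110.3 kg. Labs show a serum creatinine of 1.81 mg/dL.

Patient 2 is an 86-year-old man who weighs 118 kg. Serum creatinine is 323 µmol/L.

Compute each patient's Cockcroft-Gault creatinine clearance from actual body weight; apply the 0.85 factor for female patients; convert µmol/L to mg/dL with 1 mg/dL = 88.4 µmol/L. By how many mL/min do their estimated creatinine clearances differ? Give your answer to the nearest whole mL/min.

50 mL/min

Patient 1: CrCl = (140 − 37) × 110.3 / (72 × 1.81) × 0.85 = 11360.9 / 130.32 × 0.85 ≈ 74.1 mL/min
Patient 2: SCr = 323 / 88.4 = 3.654 mg/dL
Patient 2: CrCl = (140 − 86) × 118 / (72 × 3.654) = 6372.0 / 263.09 ≈ 24.2 mL/min
|74.1 − 24.2| = 49.9 mL/min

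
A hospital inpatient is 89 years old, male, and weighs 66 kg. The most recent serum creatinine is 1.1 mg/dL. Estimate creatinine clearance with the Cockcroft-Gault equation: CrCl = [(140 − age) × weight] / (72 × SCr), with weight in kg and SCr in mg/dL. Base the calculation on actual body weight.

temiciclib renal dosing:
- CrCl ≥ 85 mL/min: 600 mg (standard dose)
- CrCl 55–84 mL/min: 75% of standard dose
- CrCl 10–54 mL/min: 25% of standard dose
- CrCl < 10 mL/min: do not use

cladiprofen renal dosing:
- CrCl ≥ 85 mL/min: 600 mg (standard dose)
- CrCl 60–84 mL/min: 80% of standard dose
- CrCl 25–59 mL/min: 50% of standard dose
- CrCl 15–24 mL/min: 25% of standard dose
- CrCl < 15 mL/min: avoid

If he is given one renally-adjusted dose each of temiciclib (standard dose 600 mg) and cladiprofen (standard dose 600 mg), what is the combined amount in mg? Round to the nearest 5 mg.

CrCl = (140 − 89) × 66 / (72 × 1.1) = 3366.0 / 79.20 ≈ 42.5 mL/min
CrCl ≈ 42 mL/min.
temiciclib: 10–54 mL/min → 25% of 600 mg = 150 mg.
cladiprofen: 25–59 mL/min → 50% of 600 mg = 300 mg.
Total = 150 + 300 = 450 mg.

450 mg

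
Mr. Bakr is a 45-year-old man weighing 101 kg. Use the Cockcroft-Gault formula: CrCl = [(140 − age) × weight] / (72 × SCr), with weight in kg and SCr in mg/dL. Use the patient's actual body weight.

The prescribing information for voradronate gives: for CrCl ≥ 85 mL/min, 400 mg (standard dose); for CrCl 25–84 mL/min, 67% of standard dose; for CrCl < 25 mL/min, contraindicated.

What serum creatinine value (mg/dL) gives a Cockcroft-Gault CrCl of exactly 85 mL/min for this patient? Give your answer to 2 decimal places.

Standard dose requires CrCl ≥ 85 mL/min.
Set (140 − 45) × 101 / (72 × SCr) = 85
SCr = (140 − 45) × 101 / (72 × 85) = 1.568 mg/dL

1.57 mg/dL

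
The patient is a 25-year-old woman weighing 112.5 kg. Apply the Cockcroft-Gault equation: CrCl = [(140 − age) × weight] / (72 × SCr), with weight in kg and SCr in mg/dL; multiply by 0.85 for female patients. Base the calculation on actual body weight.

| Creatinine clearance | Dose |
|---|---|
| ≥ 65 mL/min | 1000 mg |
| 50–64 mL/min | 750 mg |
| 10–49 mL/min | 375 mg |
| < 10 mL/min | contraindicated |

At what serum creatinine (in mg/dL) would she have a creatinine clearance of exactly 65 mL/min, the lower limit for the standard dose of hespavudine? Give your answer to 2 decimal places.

Standard dose requires CrCl ≥ 65 mL/min.
Set (140 − 25) × 112.5 × 0.85 / (72 × SCr) = 65
SCr = (140 − 25) × 112.5 × 0.85 / (72 × 65) = 2.350 mg/dL

2.35 mg/dL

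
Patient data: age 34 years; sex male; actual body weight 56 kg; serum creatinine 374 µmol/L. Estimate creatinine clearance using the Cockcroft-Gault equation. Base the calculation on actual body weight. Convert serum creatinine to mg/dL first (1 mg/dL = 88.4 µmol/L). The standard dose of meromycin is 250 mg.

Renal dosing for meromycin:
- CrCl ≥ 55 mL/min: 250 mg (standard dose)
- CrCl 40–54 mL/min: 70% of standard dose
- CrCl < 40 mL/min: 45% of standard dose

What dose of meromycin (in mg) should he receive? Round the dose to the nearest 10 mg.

SCr = 374 / 88.4 = 4.231 mg/dL
CrCl = (140 − 34) × 56 / (72 × 4.231) = 5936.0 / 304.63 ≈ 19.5 mL/min
CrCl ≈ 19 mL/min → bracket < 40 mL/min.
45% of 250 mg = 112.5 mg → 110 mg

110 mg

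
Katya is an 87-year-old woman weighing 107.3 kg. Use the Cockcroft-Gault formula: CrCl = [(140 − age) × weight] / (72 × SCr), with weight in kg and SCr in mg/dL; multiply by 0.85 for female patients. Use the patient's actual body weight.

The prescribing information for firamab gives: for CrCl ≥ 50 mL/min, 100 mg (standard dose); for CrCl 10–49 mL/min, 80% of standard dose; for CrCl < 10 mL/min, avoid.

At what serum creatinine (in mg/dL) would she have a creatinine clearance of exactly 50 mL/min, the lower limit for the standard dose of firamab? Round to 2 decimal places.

Standard dose requires CrCl ≥ 50 mL/min.
Set (140 − 87) × 107.3 × 0.85 / (72 × SCr) = 50
SCr = (140 − 87) × 107.3 × 0.85 / (72 × 50) = 1.343 mg/dL

1.34 mg/dL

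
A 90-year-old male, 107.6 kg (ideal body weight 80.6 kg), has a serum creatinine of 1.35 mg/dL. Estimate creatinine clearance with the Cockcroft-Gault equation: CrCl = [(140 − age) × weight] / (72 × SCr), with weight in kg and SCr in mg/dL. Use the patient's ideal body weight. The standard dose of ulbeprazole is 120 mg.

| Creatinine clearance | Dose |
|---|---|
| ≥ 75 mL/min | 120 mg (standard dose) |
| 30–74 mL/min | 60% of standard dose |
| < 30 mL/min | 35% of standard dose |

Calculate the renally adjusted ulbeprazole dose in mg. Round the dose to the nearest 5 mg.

70 mg

CrCl = (140 − 90) × 80.6 / (72 × 1.35) = 4030.0 / 97.20 ≈ 41.5 mL/min
CrCl ≈ 41 mL/min → bracket 30–74 mL/min.
60% of 120 mg = 72 mg → 70 mg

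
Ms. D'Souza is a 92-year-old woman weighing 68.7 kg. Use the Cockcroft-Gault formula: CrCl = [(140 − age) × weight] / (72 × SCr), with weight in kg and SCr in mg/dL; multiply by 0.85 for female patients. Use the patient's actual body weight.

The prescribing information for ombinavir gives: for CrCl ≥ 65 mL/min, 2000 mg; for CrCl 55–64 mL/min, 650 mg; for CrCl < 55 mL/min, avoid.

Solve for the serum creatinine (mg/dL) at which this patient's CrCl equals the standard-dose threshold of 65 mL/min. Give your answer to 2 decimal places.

Standard dose requires CrCl ≥ 65 mL/min.
Set (140 − 92) × 68.7 × 0.85 / (72 × SCr) = 65
SCr = (140 − 92) × 68.7 × 0.85 / (72 × 65) = 0.599 mg/dL

0.60 mg/dL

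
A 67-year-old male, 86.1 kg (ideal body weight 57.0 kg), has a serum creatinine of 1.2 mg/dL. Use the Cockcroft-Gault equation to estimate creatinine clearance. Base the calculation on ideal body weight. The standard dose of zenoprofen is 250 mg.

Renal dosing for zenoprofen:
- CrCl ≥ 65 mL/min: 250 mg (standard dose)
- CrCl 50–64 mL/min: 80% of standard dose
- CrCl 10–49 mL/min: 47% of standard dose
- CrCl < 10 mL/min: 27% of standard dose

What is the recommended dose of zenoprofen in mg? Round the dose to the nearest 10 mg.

CrCl = (140 − 67) × 57 / (72 × 1.2) = 4161.0 / 86.40 ≈ 48.2 mL/min
CrCl ≈ 48 mL/min → bracket 10–49 mL/min.
47% of 250 mg = 117.5 mg → 120 mg

120 mg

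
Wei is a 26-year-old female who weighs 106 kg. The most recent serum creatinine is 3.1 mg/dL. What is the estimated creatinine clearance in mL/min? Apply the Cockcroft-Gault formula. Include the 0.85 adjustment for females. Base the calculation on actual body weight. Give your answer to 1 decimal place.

46.0 mL/min

CrCl = (140 − 26) × 106 / (72 × 3.1) × 0.85 = 12084.0 / 223.20 × 0.85 ≈ 46.0 mL/min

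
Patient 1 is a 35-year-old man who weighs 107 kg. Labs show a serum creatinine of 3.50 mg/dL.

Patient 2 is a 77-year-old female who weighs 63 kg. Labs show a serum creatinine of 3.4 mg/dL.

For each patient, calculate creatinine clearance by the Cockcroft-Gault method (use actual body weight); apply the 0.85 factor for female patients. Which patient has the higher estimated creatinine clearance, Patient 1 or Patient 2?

Patient 1: CrCl = (140 − 35) × 107 / (72 × 3.5) = 11235.0 / 252.00 ≈ 44.6 mL/min
Patient 2: CrCl = (140 − 77) × 63 / (72 × 3.4) × 0.85 = 3969.0 / 244.80 × 0.85 ≈ 13.8 mL/min
44.6 vs 13.8 mL/min → Patient 1 is higher.

Patient 1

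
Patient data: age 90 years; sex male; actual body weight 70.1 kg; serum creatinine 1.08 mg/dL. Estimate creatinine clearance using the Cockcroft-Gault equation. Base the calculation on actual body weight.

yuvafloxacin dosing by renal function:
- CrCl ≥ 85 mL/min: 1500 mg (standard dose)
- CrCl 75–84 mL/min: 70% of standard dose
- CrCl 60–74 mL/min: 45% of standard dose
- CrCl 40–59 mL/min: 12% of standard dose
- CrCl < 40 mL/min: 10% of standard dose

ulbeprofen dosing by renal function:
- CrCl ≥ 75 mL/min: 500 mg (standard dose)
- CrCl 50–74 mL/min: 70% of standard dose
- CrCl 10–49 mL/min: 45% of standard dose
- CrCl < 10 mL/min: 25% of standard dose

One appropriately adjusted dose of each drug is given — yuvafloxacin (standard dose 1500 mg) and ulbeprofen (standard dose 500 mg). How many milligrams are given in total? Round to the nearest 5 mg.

405 mg

CrCl = (140 − 90) × 70.1 / (72 × 1.08) = 3505.0 / 77.76 ≈ 45.1 mL/min
CrCl ≈ 45 mL/min.
yuvafloxacin: 40–59 mL/min → 12% of 1500 mg = 180 mg.
ulbeprofen: 10–49 mL/min → 45% of 500 mg = 225 mg.
Total = 180 + 225 = 405 mg.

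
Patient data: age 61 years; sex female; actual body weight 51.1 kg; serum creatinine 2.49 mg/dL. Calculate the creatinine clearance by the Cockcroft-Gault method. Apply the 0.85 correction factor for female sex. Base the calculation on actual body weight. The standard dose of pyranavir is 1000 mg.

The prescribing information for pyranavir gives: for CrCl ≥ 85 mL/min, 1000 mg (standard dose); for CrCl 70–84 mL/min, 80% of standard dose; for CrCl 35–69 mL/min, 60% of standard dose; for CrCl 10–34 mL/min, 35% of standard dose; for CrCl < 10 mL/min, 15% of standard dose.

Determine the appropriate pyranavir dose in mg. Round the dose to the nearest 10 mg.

350 mg

CrCl = (140 − 61) × 51.1 / (72 × 2.49) × 0.85 = 4036.9 / 179.28 × 0.85 ≈ 19.1 mL/min
CrCl ≈ 19 mL/min → bracket 10–34 mL/min.
35% of 1000 mg = 350 mg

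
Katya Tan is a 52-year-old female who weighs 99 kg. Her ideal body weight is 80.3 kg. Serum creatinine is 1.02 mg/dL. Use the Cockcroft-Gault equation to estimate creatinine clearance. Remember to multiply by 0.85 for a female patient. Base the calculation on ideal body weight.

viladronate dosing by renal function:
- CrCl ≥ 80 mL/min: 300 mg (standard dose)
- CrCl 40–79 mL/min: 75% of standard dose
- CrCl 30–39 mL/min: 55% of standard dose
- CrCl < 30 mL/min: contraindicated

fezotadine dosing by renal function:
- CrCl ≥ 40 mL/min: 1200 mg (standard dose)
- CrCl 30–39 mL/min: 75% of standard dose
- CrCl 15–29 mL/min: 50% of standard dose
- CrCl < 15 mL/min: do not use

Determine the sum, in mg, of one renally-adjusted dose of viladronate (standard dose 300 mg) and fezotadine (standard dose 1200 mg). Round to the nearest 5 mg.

1500 mg

CrCl = (140 − 52) × 80.3 / (72 × 1.02) × 0.85 = 7066.4 / 73.44 × 0.85 ≈ 81.8 mL/min
CrCl ≈ 82 mL/min.
viladronate: ≥ 80 mL/min → 100% of 300 mg = 300 mg.
fezotadine: ≥ 40 mL/min → 100% of 1200 mg = 1200 mg.
Total = 300 + 1200 = 1500 mg.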